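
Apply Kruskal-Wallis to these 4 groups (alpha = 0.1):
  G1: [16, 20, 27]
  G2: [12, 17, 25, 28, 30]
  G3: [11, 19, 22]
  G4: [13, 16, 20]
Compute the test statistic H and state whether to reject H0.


Step 1: Combine all N = 14 observations and assign midranks.
sorted (value, group, rank): (11,G3,1), (12,G2,2), (13,G4,3), (16,G1,4.5), (16,G4,4.5), (17,G2,6), (19,G3,7), (20,G1,8.5), (20,G4,8.5), (22,G3,10), (25,G2,11), (27,G1,12), (28,G2,13), (30,G2,14)
Step 2: Sum ranks within each group.
R_1 = 25 (n_1 = 3)
R_2 = 46 (n_2 = 5)
R_3 = 18 (n_3 = 3)
R_4 = 16 (n_4 = 3)
Step 3: H = 12/(N(N+1)) * sum(R_i^2/n_i) - 3(N+1)
     = 12/(14*15) * (25^2/3 + 46^2/5 + 18^2/3 + 16^2/3) - 3*15
     = 0.057143 * 824.867 - 45
     = 2.135238.
Step 4: Ties present; correction factor C = 1 - 12/(14^3 - 14) = 0.995604. Corrected H = 2.135238 / 0.995604 = 2.144665.
Step 5: Under H0, H ~ chi^2(3); p-value = 0.542930.
Step 6: alpha = 0.1. fail to reject H0.

H = 2.1447, df = 3, p = 0.542930, fail to reject H0.


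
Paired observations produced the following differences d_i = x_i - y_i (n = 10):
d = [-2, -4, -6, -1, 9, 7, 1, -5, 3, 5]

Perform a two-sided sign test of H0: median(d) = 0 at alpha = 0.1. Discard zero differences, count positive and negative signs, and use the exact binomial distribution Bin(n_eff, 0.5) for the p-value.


Step 1: Discard zero differences. Original n = 10; n_eff = number of nonzero differences = 10.
Nonzero differences (with sign): -2, -4, -6, -1, +9, +7, +1, -5, +3, +5
Step 2: Count signs: positive = 5, negative = 5.
Step 3: Under H0: P(positive) = 0.5, so the number of positives S ~ Bin(10, 0.5).
Step 4: Two-sided exact p-value = sum of Bin(10,0.5) probabilities at or below the observed probability = 1.000000.
Step 5: alpha = 0.1. fail to reject H0.

n_eff = 10, pos = 5, neg = 5, p = 1.000000, fail to reject H0.


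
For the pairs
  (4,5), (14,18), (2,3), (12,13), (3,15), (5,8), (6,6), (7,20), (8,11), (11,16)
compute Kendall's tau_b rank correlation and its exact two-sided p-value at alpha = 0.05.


Step 1: Enumerate the 45 unordered pairs (i,j) with i<j and classify each by sign(x_j-x_i) * sign(y_j-y_i).
  (1,2):dx=+10,dy=+13->C; (1,3):dx=-2,dy=-2->C; (1,4):dx=+8,dy=+8->C; (1,5):dx=-1,dy=+10->D
  (1,6):dx=+1,dy=+3->C; (1,7):dx=+2,dy=+1->C; (1,8):dx=+3,dy=+15->C; (1,9):dx=+4,dy=+6->C
  (1,10):dx=+7,dy=+11->C; (2,3):dx=-12,dy=-15->C; (2,4):dx=-2,dy=-5->C; (2,5):dx=-11,dy=-3->C
  (2,6):dx=-9,dy=-10->C; (2,7):dx=-8,dy=-12->C; (2,8):dx=-7,dy=+2->D; (2,9):dx=-6,dy=-7->C
  (2,10):dx=-3,dy=-2->C; (3,4):dx=+10,dy=+10->C; (3,5):dx=+1,dy=+12->C; (3,6):dx=+3,dy=+5->C
  (3,7):dx=+4,dy=+3->C; (3,8):dx=+5,dy=+17->C; (3,9):dx=+6,dy=+8->C; (3,10):dx=+9,dy=+13->C
  (4,5):dx=-9,dy=+2->D; (4,6):dx=-7,dy=-5->C; (4,7):dx=-6,dy=-7->C; (4,8):dx=-5,dy=+7->D
  (4,9):dx=-4,dy=-2->C; (4,10):dx=-1,dy=+3->D; (5,6):dx=+2,dy=-7->D; (5,7):dx=+3,dy=-9->D
  (5,8):dx=+4,dy=+5->C; (5,9):dx=+5,dy=-4->D; (5,10):dx=+8,dy=+1->C; (6,7):dx=+1,dy=-2->D
  (6,8):dx=+2,dy=+12->C; (6,9):dx=+3,dy=+3->C; (6,10):dx=+6,dy=+8->C; (7,8):dx=+1,dy=+14->C
  (7,9):dx=+2,dy=+5->C; (7,10):dx=+5,dy=+10->C; (8,9):dx=+1,dy=-9->D; (8,10):dx=+4,dy=-4->D
  (9,10):dx=+3,dy=+5->C
Step 2: C = 34, D = 11, total pairs = 45.
Step 3: tau = (C - D)/(n(n-1)/2) = (34 - 11)/45 = 0.511111.
Step 4: Exact two-sided p-value (enumerate n! = 3628800 permutations of y under H0): p = 0.046623.
Step 5: alpha = 0.05. reject H0.

tau_b = 0.5111 (C=34, D=11), p = 0.046623, reject H0.


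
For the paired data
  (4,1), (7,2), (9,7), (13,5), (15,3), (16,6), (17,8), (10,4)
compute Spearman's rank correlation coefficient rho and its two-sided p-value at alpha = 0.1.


Step 1: Rank x and y separately (midranks; no ties here).
rank(x): 4->1, 7->2, 9->3, 13->5, 15->6, 16->7, 17->8, 10->4
rank(y): 1->1, 2->2, 7->7, 5->5, 3->3, 6->6, 8->8, 4->4
Step 2: d_i = R_x(i) - R_y(i); compute d_i^2.
  (1-1)^2=0, (2-2)^2=0, (3-7)^2=16, (5-5)^2=0, (6-3)^2=9, (7-6)^2=1, (8-8)^2=0, (4-4)^2=0
sum(d^2) = 26.
Step 3: rho = 1 - 6*26 / (8*(8^2 - 1)) = 1 - 156/504 = 0.690476.
Step 4: Under H0, t = rho * sqrt((n-2)/(1-rho^2)) = 2.3382 ~ t(6).
Step 5: Two-sided p-value from the t-distribution with 6 df = 0.057990.
Step 6: alpha = 0.1. reject H0.

rho = 0.6905, p = 0.057990, reject H0 at alpha = 0.1.


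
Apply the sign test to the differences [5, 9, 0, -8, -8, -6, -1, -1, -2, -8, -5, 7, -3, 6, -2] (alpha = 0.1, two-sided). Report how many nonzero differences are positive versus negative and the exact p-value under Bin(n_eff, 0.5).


Step 1: Discard zero differences. Original n = 15; n_eff = number of nonzero differences = 14.
Nonzero differences (with sign): +5, +9, -8, -8, -6, -1, -1, -2, -8, -5, +7, -3, +6, -2
Step 2: Count signs: positive = 4, negative = 10.
Step 3: Under H0: P(positive) = 0.5, so the number of positives S ~ Bin(14, 0.5).
Step 4: Two-sided exact p-value = sum of Bin(14,0.5) probabilities at or below the observed probability = 0.179565.
Step 5: alpha = 0.1. fail to reject H0.

n_eff = 14, pos = 4, neg = 10, p = 0.179565, fail to reject H0.


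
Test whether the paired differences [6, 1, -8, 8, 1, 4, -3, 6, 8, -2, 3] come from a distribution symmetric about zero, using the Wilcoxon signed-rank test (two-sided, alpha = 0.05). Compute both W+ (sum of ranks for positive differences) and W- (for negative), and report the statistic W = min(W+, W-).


Step 1: Drop any zero differences (none here) and take |d_i|.
|d| = [6, 1, 8, 8, 1, 4, 3, 6, 8, 2, 3]
Step 2: Midrank |d_i| (ties get averaged ranks).
ranks: |6|->7.5, |1|->1.5, |8|->10, |8|->10, |1|->1.5, |4|->6, |3|->4.5, |6|->7.5, |8|->10, |2|->3, |3|->4.5
Step 3: Attach original signs; sum ranks with positive sign and with negative sign.
W+ = 7.5 + 1.5 + 10 + 1.5 + 6 + 7.5 + 10 + 4.5 = 48.5
W- = 10 + 4.5 + 3 = 17.5
(Check: W+ + W- = 66 should equal n(n+1)/2 = 66.)
Step 4: Test statistic W = min(W+, W-) = 17.5.
Step 5: Ties in |d|, so use the tie-corrected normal approximation.
        E[W] = n(n+1)/4 = 11*12/4 = 33.
        Tie groups: |d|=1 (t=2), |d|=3 (t=2), |d|=6 (t=2), |d|=8 (t=3); sum(t^3 - t) = 42.
        Var[W] = n(n+1)(2n+1)/24 - sum(t^3-t)/48 = 3036/24 - 42/48 = 125.625.
        z = (W - E[W]) / sqrt(Var[W]) = (17.5 - 33) / 11.2083 = -1.3829.
        Two-sided p = 2*Phi(z) = 0.166693.
Step 6: alpha = 0.05. fail to reject H0.

W+ = 48.5, W- = 17.5, W = min = 17.5, p = 0.166693, fail to reject H0.


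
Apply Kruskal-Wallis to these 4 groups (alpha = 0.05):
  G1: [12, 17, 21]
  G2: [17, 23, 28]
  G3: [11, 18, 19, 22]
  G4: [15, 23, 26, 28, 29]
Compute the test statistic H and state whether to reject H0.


Step 1: Combine all N = 15 observations and assign midranks.
sorted (value, group, rank): (11,G3,1), (12,G1,2), (15,G4,3), (17,G1,4.5), (17,G2,4.5), (18,G3,6), (19,G3,7), (21,G1,8), (22,G3,9), (23,G2,10.5), (23,G4,10.5), (26,G4,12), (28,G2,13.5), (28,G4,13.5), (29,G4,15)
Step 2: Sum ranks within each group.
R_1 = 14.5 (n_1 = 3)
R_2 = 28.5 (n_2 = 3)
R_3 = 23 (n_3 = 4)
R_4 = 54 (n_4 = 5)
Step 3: H = 12/(N(N+1)) * sum(R_i^2/n_i) - 3(N+1)
     = 12/(15*16) * (14.5^2/3 + 28.5^2/3 + 23^2/4 + 54^2/5) - 3*16
     = 0.050000 * 1056.28 - 48
     = 4.814167.
Step 4: Ties present; correction factor C = 1 - 18/(15^3 - 15) = 0.994643. Corrected H = 4.814167 / 0.994643 = 4.840096.
Step 5: Under H0, H ~ chi^2(3); p-value = 0.183888.
Step 6: alpha = 0.05. fail to reject H0.

H = 4.8401, df = 3, p = 0.183888, fail to reject H0.


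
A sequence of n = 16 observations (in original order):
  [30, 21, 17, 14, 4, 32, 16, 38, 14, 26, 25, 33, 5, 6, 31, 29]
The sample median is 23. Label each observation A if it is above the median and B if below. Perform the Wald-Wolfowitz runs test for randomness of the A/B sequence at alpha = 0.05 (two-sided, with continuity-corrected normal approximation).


Step 1: Compute median = 23; label A = above, B = below.
Labels in order: ABBBBABABAAABBAA  (n_A = 8, n_B = 8)
Step 2: Count runs R = 9.
Step 3: Under H0 (random ordering), E[R] = 2*n_A*n_B/(n_A+n_B) + 1 = 2*8*8/16 + 1 = 9.0000.
        Var[R] = 2*n_A*n_B*(2*n_A*n_B - n_A - n_B) / ((n_A+n_B)^2 * (n_A+n_B-1)) = 14336/3840 = 3.7333.
        SD[R] = 1.9322.
Step 4: R = E[R], so z = 0 with no continuity correction.
Step 5: Two-sided p-value via normal approximation = 2*(1 - Phi(|z|)) = 1.000000.
Step 6: alpha = 0.05. fail to reject H0.

R = 9, z = 0.0000, p = 1.000000, fail to reject H0.


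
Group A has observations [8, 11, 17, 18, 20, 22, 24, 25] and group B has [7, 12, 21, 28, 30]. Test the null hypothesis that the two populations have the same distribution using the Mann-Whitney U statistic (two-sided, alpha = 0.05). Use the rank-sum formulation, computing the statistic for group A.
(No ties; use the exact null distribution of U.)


Step 1: Combine and sort all 13 observations; assign midranks.
sorted (value, group): (7,Y), (8,X), (11,X), (12,Y), (17,X), (18,X), (20,X), (21,Y), (22,X), (24,X), (25,X), (28,Y), (30,Y)
ranks: 7->1, 8->2, 11->3, 12->4, 17->5, 18->6, 20->7, 21->8, 22->9, 24->10, 25->11, 28->12, 30->13
Step 2: Rank sum for X: R1 = 2 + 3 + 5 + 6 + 7 + 9 + 10 + 11 = 53.
Step 3: U_X = R1 - n1(n1+1)/2 = 53 - 8*9/2 = 53 - 36 = 17.
       U_Y = n1*n2 - U_X = 40 - 17 = 23.
Step 4: No ties, so the exact null distribution of U (based on enumerating the C(13,8) = 1287 equally likely rank assignments) gives the two-sided p-value.
Step 5: p-value = 0.724165; compare to alpha = 0.05. fail to reject H0.

U_X = 17, p = 0.724165, fail to reject H0 at alpha = 0.05.


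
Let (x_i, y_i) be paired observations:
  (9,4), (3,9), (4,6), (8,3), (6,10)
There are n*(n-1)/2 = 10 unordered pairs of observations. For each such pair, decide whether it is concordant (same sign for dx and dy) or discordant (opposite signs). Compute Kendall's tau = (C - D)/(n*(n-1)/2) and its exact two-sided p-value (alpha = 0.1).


Step 1: Enumerate the 10 unordered pairs (i,j) with i<j and classify each by sign(x_j-x_i) * sign(y_j-y_i).
  (1,2):dx=-6,dy=+5->D; (1,3):dx=-5,dy=+2->D; (1,4):dx=-1,dy=-1->C; (1,5):dx=-3,dy=+6->D
  (2,3):dx=+1,dy=-3->D; (2,4):dx=+5,dy=-6->D; (2,5):dx=+3,dy=+1->C; (3,4):dx=+4,dy=-3->D
  (3,5):dx=+2,dy=+4->C; (4,5):dx=-2,dy=+7->D
Step 2: C = 3, D = 7, total pairs = 10.
Step 3: tau = (C - D)/(n(n-1)/2) = (3 - 7)/10 = -0.400000.
Step 4: Exact two-sided p-value (enumerate n! = 120 permutations of y under H0): p = 0.483333.
Step 5: alpha = 0.1. fail to reject H0.

tau_b = -0.4000 (C=3, D=7), p = 0.483333, fail to reject H0.


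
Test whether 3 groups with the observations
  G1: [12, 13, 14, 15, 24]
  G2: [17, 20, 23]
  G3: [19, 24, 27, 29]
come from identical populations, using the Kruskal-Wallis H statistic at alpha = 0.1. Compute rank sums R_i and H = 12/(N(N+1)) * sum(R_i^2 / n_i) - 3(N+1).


Step 1: Combine all N = 12 observations and assign midranks.
sorted (value, group, rank): (12,G1,1), (13,G1,2), (14,G1,3), (15,G1,4), (17,G2,5), (19,G3,6), (20,G2,7), (23,G2,8), (24,G1,9.5), (24,G3,9.5), (27,G3,11), (29,G3,12)
Step 2: Sum ranks within each group.
R_1 = 19.5 (n_1 = 5)
R_2 = 20 (n_2 = 3)
R_3 = 38.5 (n_3 = 4)
Step 3: H = 12/(N(N+1)) * sum(R_i^2/n_i) - 3(N+1)
     = 12/(12*13) * (19.5^2/5 + 20^2/3 + 38.5^2/4) - 3*13
     = 0.076923 * 579.946 - 39
     = 5.611218.
Step 4: Ties present; correction factor C = 1 - 6/(12^3 - 12) = 0.996503. Corrected H = 5.611218 / 0.996503 = 5.630906.
Step 5: Under H0, H ~ chi^2(2); p-value = 0.059878.
Step 6: alpha = 0.1. reject H0.

H = 5.6309, df = 2, p = 0.059878, reject H0.


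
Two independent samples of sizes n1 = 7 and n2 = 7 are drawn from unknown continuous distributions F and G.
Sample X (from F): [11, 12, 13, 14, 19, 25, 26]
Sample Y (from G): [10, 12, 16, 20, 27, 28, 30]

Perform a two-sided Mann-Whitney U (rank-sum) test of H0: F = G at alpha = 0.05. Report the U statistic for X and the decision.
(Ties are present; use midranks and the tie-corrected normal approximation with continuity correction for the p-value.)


Step 1: Combine and sort all 14 observations; assign midranks.
sorted (value, group): (10,Y), (11,X), (12,X), (12,Y), (13,X), (14,X), (16,Y), (19,X), (20,Y), (25,X), (26,X), (27,Y), (28,Y), (30,Y)
ranks: 10->1, 11->2, 12->3.5, 12->3.5, 13->5, 14->6, 16->7, 19->8, 20->9, 25->10, 26->11, 27->12, 28->13, 30->14
Step 2: Rank sum for X: R1 = 2 + 3.5 + 5 + 6 + 8 + 10 + 11 = 45.5.
Step 3: U_X = R1 - n1(n1+1)/2 = 45.5 - 7*8/2 = 45.5 - 28 = 17.5.
       U_Y = n1*n2 - U_X = 49 - 17.5 = 31.5.
Step 4: Ties are present, so use the tie-corrected normal approximation (with continuity correction) for the p-value.
Step 5: p-value = 0.405717; compare to alpha = 0.05. fail to reject H0.

U_X = 17.5, p = 0.405717, fail to reject H0 at alpha = 0.05.


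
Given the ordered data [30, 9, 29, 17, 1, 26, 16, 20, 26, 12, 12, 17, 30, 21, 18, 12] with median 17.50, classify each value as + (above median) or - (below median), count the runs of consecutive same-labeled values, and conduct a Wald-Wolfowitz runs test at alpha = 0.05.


Step 1: Compute median = 17.50; label A = above, B = below.
Labels in order: ABABBABAABBBAAAB  (n_A = 8, n_B = 8)
Step 2: Count runs R = 10.
Step 3: Under H0 (random ordering), E[R] = 2*n_A*n_B/(n_A+n_B) + 1 = 2*8*8/16 + 1 = 9.0000.
        Var[R] = 2*n_A*n_B*(2*n_A*n_B - n_A - n_B) / ((n_A+n_B)^2 * (n_A+n_B-1)) = 14336/3840 = 3.7333.
        SD[R] = 1.9322.
Step 4: Continuity-corrected z = (R - 0.5 - E[R]) / SD[R] = (10 - 0.5 - 9.0000) / 1.9322 = 0.2588.
Step 5: Two-sided p-value via normal approximation = 2*(1 - Phi(|z|)) = 0.795809.
Step 6: alpha = 0.05. fail to reject H0.

R = 10, z = 0.2588, p = 0.795809, fail to reject H0.


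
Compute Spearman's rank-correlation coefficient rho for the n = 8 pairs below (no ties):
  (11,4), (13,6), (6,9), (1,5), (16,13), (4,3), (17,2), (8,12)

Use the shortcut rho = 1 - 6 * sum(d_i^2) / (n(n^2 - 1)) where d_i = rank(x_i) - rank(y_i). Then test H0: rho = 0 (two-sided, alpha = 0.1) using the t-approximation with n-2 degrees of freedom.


Step 1: Rank x and y separately (midranks; no ties here).
rank(x): 11->5, 13->6, 6->3, 1->1, 16->7, 4->2, 17->8, 8->4
rank(y): 4->3, 6->5, 9->6, 5->4, 13->8, 3->2, 2->1, 12->7
Step 2: d_i = R_x(i) - R_y(i); compute d_i^2.
  (5-3)^2=4, (6-5)^2=1, (3-6)^2=9, (1-4)^2=9, (7-8)^2=1, (2-2)^2=0, (8-1)^2=49, (4-7)^2=9
sum(d^2) = 82.
Step 3: rho = 1 - 6*82 / (8*(8^2 - 1)) = 1 - 492/504 = 0.023810.
Step 4: Under H0, t = rho * sqrt((n-2)/(1-rho^2)) = 0.0583 ~ t(6).
Step 5: Two-sided p-value from the t-distribution with 6 df = 0.955374.
Step 6: alpha = 0.1. fail to reject H0.

rho = 0.0238, p = 0.955374, fail to reject H0 at alpha = 0.1.


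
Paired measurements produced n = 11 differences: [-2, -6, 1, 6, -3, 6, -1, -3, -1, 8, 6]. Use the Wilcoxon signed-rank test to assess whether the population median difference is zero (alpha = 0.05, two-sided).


Step 1: Drop any zero differences (none here) and take |d_i|.
|d| = [2, 6, 1, 6, 3, 6, 1, 3, 1, 8, 6]
Step 2: Midrank |d_i| (ties get averaged ranks).
ranks: |2|->4, |6|->8.5, |1|->2, |6|->8.5, |3|->5.5, |6|->8.5, |1|->2, |3|->5.5, |1|->2, |8|->11, |6|->8.5
Step 3: Attach original signs; sum ranks with positive sign and with negative sign.
W+ = 2 + 8.5 + 8.5 + 11 + 8.5 = 38.5
W- = 4 + 8.5 + 5.5 + 2 + 5.5 + 2 = 27.5
(Check: W+ + W- = 66 should equal n(n+1)/2 = 66.)
Step 4: Test statistic W = min(W+, W-) = 27.5.
Step 5: Ties in |d|, so use the tie-corrected normal approximation.
        E[W] = n(n+1)/4 = 11*12/4 = 33.
        Tie groups: |d|=1 (t=3), |d|=3 (t=2), |d|=6 (t=4); sum(t^3 - t) = 90.
        Var[W] = n(n+1)(2n+1)/24 - sum(t^3-t)/48 = 3036/24 - 90/48 = 124.625.
        z = (W - E[W]) / sqrt(Var[W]) = (27.5 - 33) / 11.1636 = -0.4927.
        Two-sided p = 2*Phi(z) = 0.622243.
Step 6: alpha = 0.05. fail to reject H0.

W+ = 38.5, W- = 27.5, W = min = 27.5, p = 0.622243, fail to reject H0.


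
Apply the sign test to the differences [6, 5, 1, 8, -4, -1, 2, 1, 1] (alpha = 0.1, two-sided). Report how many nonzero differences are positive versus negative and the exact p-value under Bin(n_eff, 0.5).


Step 1: Discard zero differences. Original n = 9; n_eff = number of nonzero differences = 9.
Nonzero differences (with sign): +6, +5, +1, +8, -4, -1, +2, +1, +1
Step 2: Count signs: positive = 7, negative = 2.
Step 3: Under H0: P(positive) = 0.5, so the number of positives S ~ Bin(9, 0.5).
Step 4: Two-sided exact p-value = sum of Bin(9,0.5) probabilities at or below the observed probability = 0.179688.
Step 5: alpha = 0.1. fail to reject H0.

n_eff = 9, pos = 7, neg = 2, p = 0.179688, fail to reject H0.


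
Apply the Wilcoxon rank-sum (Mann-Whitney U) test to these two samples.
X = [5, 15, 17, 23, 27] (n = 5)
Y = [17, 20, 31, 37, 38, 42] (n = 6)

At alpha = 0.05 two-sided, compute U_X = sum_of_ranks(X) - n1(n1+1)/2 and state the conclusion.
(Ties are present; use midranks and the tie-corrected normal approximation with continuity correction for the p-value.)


Step 1: Combine and sort all 11 observations; assign midranks.
sorted (value, group): (5,X), (15,X), (17,X), (17,Y), (20,Y), (23,X), (27,X), (31,Y), (37,Y), (38,Y), (42,Y)
ranks: 5->1, 15->2, 17->3.5, 17->3.5, 20->5, 23->6, 27->7, 31->8, 37->9, 38->10, 42->11
Step 2: Rank sum for X: R1 = 1 + 2 + 3.5 + 6 + 7 = 19.5.
Step 3: U_X = R1 - n1(n1+1)/2 = 19.5 - 5*6/2 = 19.5 - 15 = 4.5.
       U_Y = n1*n2 - U_X = 30 - 4.5 = 25.5.
Step 4: Ties are present, so use the tie-corrected normal approximation (with continuity correction) for the p-value.
Step 5: p-value = 0.067264; compare to alpha = 0.05. fail to reject H0.

U_X = 4.5, p = 0.067264, fail to reject H0 at alpha = 0.05.


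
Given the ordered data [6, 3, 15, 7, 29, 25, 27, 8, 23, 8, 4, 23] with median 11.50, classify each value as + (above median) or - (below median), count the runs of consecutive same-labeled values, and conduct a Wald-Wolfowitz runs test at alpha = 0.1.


Step 1: Compute median = 11.50; label A = above, B = below.
Labels in order: BBABAAABABBA  (n_A = 6, n_B = 6)
Step 2: Count runs R = 8.
Step 3: Under H0 (random ordering), E[R] = 2*n_A*n_B/(n_A+n_B) + 1 = 2*6*6/12 + 1 = 7.0000.
        Var[R] = 2*n_A*n_B*(2*n_A*n_B - n_A - n_B) / ((n_A+n_B)^2 * (n_A+n_B-1)) = 4320/1584 = 2.7273.
        SD[R] = 1.6514.
Step 4: Continuity-corrected z = (R - 0.5 - E[R]) / SD[R] = (8 - 0.5 - 7.0000) / 1.6514 = 0.3028.
Step 5: Two-sided p-value via normal approximation = 2*(1 - Phi(|z|)) = 0.762069.
Step 6: alpha = 0.1. fail to reject H0.

R = 8, z = 0.3028, p = 0.762069, fail to reject H0.


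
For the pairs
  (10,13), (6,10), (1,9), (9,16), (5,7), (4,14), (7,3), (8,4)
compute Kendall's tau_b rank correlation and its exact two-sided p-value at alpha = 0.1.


Step 1: Enumerate the 28 unordered pairs (i,j) with i<j and classify each by sign(x_j-x_i) * sign(y_j-y_i).
  (1,2):dx=-4,dy=-3->C; (1,3):dx=-9,dy=-4->C; (1,4):dx=-1,dy=+3->D; (1,5):dx=-5,dy=-6->C
  (1,6):dx=-6,dy=+1->D; (1,7):dx=-3,dy=-10->C; (1,8):dx=-2,dy=-9->C; (2,3):dx=-5,dy=-1->C
  (2,4):dx=+3,dy=+6->C; (2,5):dx=-1,dy=-3->C; (2,6):dx=-2,dy=+4->D; (2,7):dx=+1,dy=-7->D
  (2,8):dx=+2,dy=-6->D; (3,4):dx=+8,dy=+7->C; (3,5):dx=+4,dy=-2->D; (3,6):dx=+3,dy=+5->C
  (3,7):dx=+6,dy=-6->D; (3,8):dx=+7,dy=-5->D; (4,5):dx=-4,dy=-9->C; (4,6):dx=-5,dy=-2->C
  (4,7):dx=-2,dy=-13->C; (4,8):dx=-1,dy=-12->C; (5,6):dx=-1,dy=+7->D; (5,7):dx=+2,dy=-4->D
  (5,8):dx=+3,dy=-3->D; (6,7):dx=+3,dy=-11->D; (6,8):dx=+4,dy=-10->D; (7,8):dx=+1,dy=+1->C
Step 2: C = 15, D = 13, total pairs = 28.
Step 3: tau = (C - D)/(n(n-1)/2) = (15 - 13)/28 = 0.071429.
Step 4: Exact two-sided p-value (enumerate n! = 40320 permutations of y under H0): p = 0.904861.
Step 5: alpha = 0.1. fail to reject H0.

tau_b = 0.0714 (C=15, D=13), p = 0.904861, fail to reject H0.


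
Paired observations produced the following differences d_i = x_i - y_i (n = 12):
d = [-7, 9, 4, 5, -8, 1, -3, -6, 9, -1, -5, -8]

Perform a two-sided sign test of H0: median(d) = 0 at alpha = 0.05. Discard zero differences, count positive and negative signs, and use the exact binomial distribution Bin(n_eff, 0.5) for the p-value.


Step 1: Discard zero differences. Original n = 12; n_eff = number of nonzero differences = 12.
Nonzero differences (with sign): -7, +9, +4, +5, -8, +1, -3, -6, +9, -1, -5, -8
Step 2: Count signs: positive = 5, negative = 7.
Step 3: Under H0: P(positive) = 0.5, so the number of positives S ~ Bin(12, 0.5).
Step 4: Two-sided exact p-value = sum of Bin(12,0.5) probabilities at or below the observed probability = 0.774414.
Step 5: alpha = 0.05. fail to reject H0.

n_eff = 12, pos = 5, neg = 7, p = 0.774414, fail to reject H0.


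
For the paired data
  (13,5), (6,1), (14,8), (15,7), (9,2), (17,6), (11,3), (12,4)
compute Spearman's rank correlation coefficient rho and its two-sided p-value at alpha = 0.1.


Step 1: Rank x and y separately (midranks; no ties here).
rank(x): 13->5, 6->1, 14->6, 15->7, 9->2, 17->8, 11->3, 12->4
rank(y): 5->5, 1->1, 8->8, 7->7, 2->2, 6->6, 3->3, 4->4
Step 2: d_i = R_x(i) - R_y(i); compute d_i^2.
  (5-5)^2=0, (1-1)^2=0, (6-8)^2=4, (7-7)^2=0, (2-2)^2=0, (8-6)^2=4, (3-3)^2=0, (4-4)^2=0
sum(d^2) = 8.
Step 3: rho = 1 - 6*8 / (8*(8^2 - 1)) = 1 - 48/504 = 0.904762.
Step 4: Under H0, t = rho * sqrt((n-2)/(1-rho^2)) = 5.2034 ~ t(6).
Step 5: Two-sided p-value from the t-distribution with 6 df = 0.002008.
Step 6: alpha = 0.1. reject H0.

rho = 0.9048, p = 0.002008, reject H0 at alpha = 0.1.


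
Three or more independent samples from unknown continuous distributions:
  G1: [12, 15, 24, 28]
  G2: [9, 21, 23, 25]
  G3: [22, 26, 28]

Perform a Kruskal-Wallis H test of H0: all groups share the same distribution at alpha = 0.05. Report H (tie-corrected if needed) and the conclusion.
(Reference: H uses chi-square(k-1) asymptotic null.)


Step 1: Combine all N = 11 observations and assign midranks.
sorted (value, group, rank): (9,G2,1), (12,G1,2), (15,G1,3), (21,G2,4), (22,G3,5), (23,G2,6), (24,G1,7), (25,G2,8), (26,G3,9), (28,G1,10.5), (28,G3,10.5)
Step 2: Sum ranks within each group.
R_1 = 22.5 (n_1 = 4)
R_2 = 19 (n_2 = 4)
R_3 = 24.5 (n_3 = 3)
Step 3: H = 12/(N(N+1)) * sum(R_i^2/n_i) - 3(N+1)
     = 12/(11*12) * (22.5^2/4 + 19^2/4 + 24.5^2/3) - 3*12
     = 0.090909 * 416.896 - 36
     = 1.899621.
Step 4: Ties present; correction factor C = 1 - 6/(11^3 - 11) = 0.995455. Corrected H = 1.899621 / 0.995455 = 1.908295.
Step 5: Under H0, H ~ chi^2(2); p-value = 0.385140.
Step 6: alpha = 0.05. fail to reject H0.

H = 1.9083, df = 2, p = 0.385140, fail to reject H0.


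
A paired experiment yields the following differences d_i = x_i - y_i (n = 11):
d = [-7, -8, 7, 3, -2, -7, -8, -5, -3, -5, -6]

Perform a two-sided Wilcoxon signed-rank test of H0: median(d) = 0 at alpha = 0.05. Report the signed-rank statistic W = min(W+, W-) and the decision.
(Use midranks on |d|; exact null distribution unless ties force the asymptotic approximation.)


Step 1: Drop any zero differences (none here) and take |d_i|.
|d| = [7, 8, 7, 3, 2, 7, 8, 5, 3, 5, 6]
Step 2: Midrank |d_i| (ties get averaged ranks).
ranks: |7|->8, |8|->10.5, |7|->8, |3|->2.5, |2|->1, |7|->8, |8|->10.5, |5|->4.5, |3|->2.5, |5|->4.5, |6|->6
Step 3: Attach original signs; sum ranks with positive sign and with negative sign.
W+ = 8 + 2.5 = 10.5
W- = 8 + 10.5 + 1 + 8 + 10.5 + 4.5 + 2.5 + 4.5 + 6 = 55.5
(Check: W+ + W- = 66 should equal n(n+1)/2 = 66.)
Step 4: Test statistic W = min(W+, W-) = 10.5.
Step 5: Ties in |d|, so use the tie-corrected normal approximation.
        E[W] = n(n+1)/4 = 11*12/4 = 33.
        Tie groups: |d|=3 (t=2), |d|=5 (t=2), |d|=7 (t=3), |d|=8 (t=2); sum(t^3 - t) = 42.
        Var[W] = n(n+1)(2n+1)/24 - sum(t^3-t)/48 = 3036/24 - 42/48 = 125.625.
        z = (W - E[W]) / sqrt(Var[W]) = (10.5 - 33) / 11.2083 = -2.0074.
        Two-sided p = 2*Phi(z) = 0.044702.
Step 6: alpha = 0.05. reject H0.

W+ = 10.5, W- = 55.5, W = min = 10.5, p = 0.044702, reject H0.


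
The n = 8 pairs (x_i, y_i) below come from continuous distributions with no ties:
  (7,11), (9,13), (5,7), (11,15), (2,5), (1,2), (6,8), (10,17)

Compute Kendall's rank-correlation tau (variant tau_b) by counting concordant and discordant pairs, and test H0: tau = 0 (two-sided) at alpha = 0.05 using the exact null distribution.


Step 1: Enumerate the 28 unordered pairs (i,j) with i<j and classify each by sign(x_j-x_i) * sign(y_j-y_i).
  (1,2):dx=+2,dy=+2->C; (1,3):dx=-2,dy=-4->C; (1,4):dx=+4,dy=+4->C; (1,5):dx=-5,dy=-6->C
  (1,6):dx=-6,dy=-9->C; (1,7):dx=-1,dy=-3->C; (1,8):dx=+3,dy=+6->C; (2,3):dx=-4,dy=-6->C
  (2,4):dx=+2,dy=+2->C; (2,5):dx=-7,dy=-8->C; (2,6):dx=-8,dy=-11->C; (2,7):dx=-3,dy=-5->C
  (2,8):dx=+1,dy=+4->C; (3,4):dx=+6,dy=+8->C; (3,5):dx=-3,dy=-2->C; (3,6):dx=-4,dy=-5->C
  (3,7):dx=+1,dy=+1->C; (3,8):dx=+5,dy=+10->C; (4,5):dx=-9,dy=-10->C; (4,6):dx=-10,dy=-13->C
  (4,7):dx=-5,dy=-7->C; (4,8):dx=-1,dy=+2->D; (5,6):dx=-1,dy=-3->C; (5,7):dx=+4,dy=+3->C
  (5,8):dx=+8,dy=+12->C; (6,7):dx=+5,dy=+6->C; (6,8):dx=+9,dy=+15->C; (7,8):dx=+4,dy=+9->C
Step 2: C = 27, D = 1, total pairs = 28.
Step 3: tau = (C - D)/(n(n-1)/2) = (27 - 1)/28 = 0.928571.
Step 4: Exact two-sided p-value (enumerate n! = 40320 permutations of y under H0): p = 0.000397.
Step 5: alpha = 0.05. reject H0.

tau_b = 0.9286 (C=27, D=1), p = 0.000397, reject H0.


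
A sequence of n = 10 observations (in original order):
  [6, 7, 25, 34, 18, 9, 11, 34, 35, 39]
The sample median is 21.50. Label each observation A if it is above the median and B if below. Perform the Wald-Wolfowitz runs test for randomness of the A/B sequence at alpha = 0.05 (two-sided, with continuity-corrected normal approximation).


Step 1: Compute median = 21.50; label A = above, B = below.
Labels in order: BBAABBBAAA  (n_A = 5, n_B = 5)
Step 2: Count runs R = 4.
Step 3: Under H0 (random ordering), E[R] = 2*n_A*n_B/(n_A+n_B) + 1 = 2*5*5/10 + 1 = 6.0000.
        Var[R] = 2*n_A*n_B*(2*n_A*n_B - n_A - n_B) / ((n_A+n_B)^2 * (n_A+n_B-1)) = 2000/900 = 2.2222.
        SD[R] = 1.4907.
Step 4: Continuity-corrected z = (R + 0.5 - E[R]) / SD[R] = (4 + 0.5 - 6.0000) / 1.4907 = -1.0062.
Step 5: Two-sided p-value via normal approximation = 2*(1 - Phi(|z|)) = 0.314305.
Step 6: alpha = 0.05. fail to reject H0.

R = 4, z = -1.0062, p = 0.314305, fail to reject H0.


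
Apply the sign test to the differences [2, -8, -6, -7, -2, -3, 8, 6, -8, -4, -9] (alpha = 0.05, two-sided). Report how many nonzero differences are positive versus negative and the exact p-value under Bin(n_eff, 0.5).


Step 1: Discard zero differences. Original n = 11; n_eff = number of nonzero differences = 11.
Nonzero differences (with sign): +2, -8, -6, -7, -2, -3, +8, +6, -8, -4, -9
Step 2: Count signs: positive = 3, negative = 8.
Step 3: Under H0: P(positive) = 0.5, so the number of positives S ~ Bin(11, 0.5).
Step 4: Two-sided exact p-value = sum of Bin(11,0.5) probabilities at or below the observed probability = 0.226562.
Step 5: alpha = 0.05. fail to reject H0.

n_eff = 11, pos = 3, neg = 8, p = 0.226562, fail to reject H0.


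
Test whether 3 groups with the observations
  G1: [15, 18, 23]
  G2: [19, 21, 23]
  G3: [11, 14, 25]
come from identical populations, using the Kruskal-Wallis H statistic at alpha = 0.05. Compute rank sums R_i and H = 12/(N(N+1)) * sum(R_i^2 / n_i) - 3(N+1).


Step 1: Combine all N = 9 observations and assign midranks.
sorted (value, group, rank): (11,G3,1), (14,G3,2), (15,G1,3), (18,G1,4), (19,G2,5), (21,G2,6), (23,G1,7.5), (23,G2,7.5), (25,G3,9)
Step 2: Sum ranks within each group.
R_1 = 14.5 (n_1 = 3)
R_2 = 18.5 (n_2 = 3)
R_3 = 12 (n_3 = 3)
Step 3: H = 12/(N(N+1)) * sum(R_i^2/n_i) - 3(N+1)
     = 12/(9*10) * (14.5^2/3 + 18.5^2/3 + 12^2/3) - 3*10
     = 0.133333 * 232.167 - 30
     = 0.955556.
Step 4: Ties present; correction factor C = 1 - 6/(9^3 - 9) = 0.991667. Corrected H = 0.955556 / 0.991667 = 0.963585.
Step 5: Under H0, H ~ chi^2(2); p-value = 0.617675.
Step 6: alpha = 0.05. fail to reject H0.

H = 0.9636, df = 2, p = 0.617675, fail to reject H0.


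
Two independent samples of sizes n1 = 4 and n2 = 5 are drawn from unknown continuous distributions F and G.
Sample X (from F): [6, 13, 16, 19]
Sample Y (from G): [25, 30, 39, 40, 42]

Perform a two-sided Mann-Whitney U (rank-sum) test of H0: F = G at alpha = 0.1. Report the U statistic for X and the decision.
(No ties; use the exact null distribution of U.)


Step 1: Combine and sort all 9 observations; assign midranks.
sorted (value, group): (6,X), (13,X), (16,X), (19,X), (25,Y), (30,Y), (39,Y), (40,Y), (42,Y)
ranks: 6->1, 13->2, 16->3, 19->4, 25->5, 30->6, 39->7, 40->8, 42->9
Step 2: Rank sum for X: R1 = 1 + 2 + 3 + 4 = 10.
Step 3: U_X = R1 - n1(n1+1)/2 = 10 - 4*5/2 = 10 - 10 = 0.
       U_Y = n1*n2 - U_X = 20 - 0 = 20.
Step 4: No ties, so the exact null distribution of U (based on enumerating the C(9,4) = 126 equally likely rank assignments) gives the two-sided p-value.
Step 5: p-value = 0.015873; compare to alpha = 0.1. reject H0.

U_X = 0, p = 0.015873, reject H0 at alpha = 0.1.


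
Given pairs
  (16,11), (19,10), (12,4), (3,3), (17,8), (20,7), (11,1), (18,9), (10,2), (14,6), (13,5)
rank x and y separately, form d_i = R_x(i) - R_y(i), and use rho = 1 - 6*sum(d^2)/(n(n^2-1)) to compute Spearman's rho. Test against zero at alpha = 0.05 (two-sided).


Step 1: Rank x and y separately (midranks; no ties here).
rank(x): 16->7, 19->10, 12->4, 3->1, 17->8, 20->11, 11->3, 18->9, 10->2, 14->6, 13->5
rank(y): 11->11, 10->10, 4->4, 3->3, 8->8, 7->7, 1->1, 9->9, 2->2, 6->6, 5->5
Step 2: d_i = R_x(i) - R_y(i); compute d_i^2.
  (7-11)^2=16, (10-10)^2=0, (4-4)^2=0, (1-3)^2=4, (8-8)^2=0, (11-7)^2=16, (3-1)^2=4, (9-9)^2=0, (2-2)^2=0, (6-6)^2=0, (5-5)^2=0
sum(d^2) = 40.
Step 3: rho = 1 - 6*40 / (11*(11^2 - 1)) = 1 - 240/1320 = 0.818182.
Step 4: Under H0, t = rho * sqrt((n-2)/(1-rho^2)) = 4.2691 ~ t(9).
Step 5: Two-sided p-value from the t-distribution with 9 df = 0.002083.
Step 6: alpha = 0.05. reject H0.

rho = 0.8182, p = 0.002083, reject H0 at alpha = 0.05.


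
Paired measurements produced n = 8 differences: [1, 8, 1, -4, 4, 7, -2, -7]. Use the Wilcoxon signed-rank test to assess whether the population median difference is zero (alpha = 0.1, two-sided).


Step 1: Drop any zero differences (none here) and take |d_i|.
|d| = [1, 8, 1, 4, 4, 7, 2, 7]
Step 2: Midrank |d_i| (ties get averaged ranks).
ranks: |1|->1.5, |8|->8, |1|->1.5, |4|->4.5, |4|->4.5, |7|->6.5, |2|->3, |7|->6.5
Step 3: Attach original signs; sum ranks with positive sign and with negative sign.
W+ = 1.5 + 8 + 1.5 + 4.5 + 6.5 = 22
W- = 4.5 + 3 + 6.5 = 14
(Check: W+ + W- = 36 should equal n(n+1)/2 = 36.)
Step 4: Test statistic W = min(W+, W-) = 14.
Step 5: Ties in |d|, so use the tie-corrected normal approximation.
        E[W] = n(n+1)/4 = 8*9/4 = 18.
        Tie groups: |d|=1 (t=2), |d|=4 (t=2), |d|=7 (t=2); sum(t^3 - t) = 18.
        Var[W] = n(n+1)(2n+1)/24 - sum(t^3-t)/48 = 1224/24 - 18/48 = 50.625.
        z = (W - E[W]) / sqrt(Var[W]) = (14 - 18) / 7.1151 = -0.5622.
        Two-sided p = 2*Phi(z) = 0.573992.
Step 6: alpha = 0.1. fail to reject H0.

W+ = 22, W- = 14, W = min = 14, p = 0.573992, fail to reject H0.


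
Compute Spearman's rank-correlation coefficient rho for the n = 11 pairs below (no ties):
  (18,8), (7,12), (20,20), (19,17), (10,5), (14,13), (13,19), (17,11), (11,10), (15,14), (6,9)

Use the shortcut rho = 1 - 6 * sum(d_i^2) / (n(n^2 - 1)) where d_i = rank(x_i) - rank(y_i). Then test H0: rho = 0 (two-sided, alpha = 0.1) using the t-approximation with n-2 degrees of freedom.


Step 1: Rank x and y separately (midranks; no ties here).
rank(x): 18->9, 7->2, 20->11, 19->10, 10->3, 14->6, 13->5, 17->8, 11->4, 15->7, 6->1
rank(y): 8->2, 12->6, 20->11, 17->9, 5->1, 13->7, 19->10, 11->5, 10->4, 14->8, 9->3
Step 2: d_i = R_x(i) - R_y(i); compute d_i^2.
  (9-2)^2=49, (2-6)^2=16, (11-11)^2=0, (10-9)^2=1, (3-1)^2=4, (6-7)^2=1, (5-10)^2=25, (8-5)^2=9, (4-4)^2=0, (7-8)^2=1, (1-3)^2=4
sum(d^2) = 110.
Step 3: rho = 1 - 6*110 / (11*(11^2 - 1)) = 1 - 660/1320 = 0.500000.
Step 4: Under H0, t = rho * sqrt((n-2)/(1-rho^2)) = 1.7321 ~ t(9).
Step 5: Two-sided p-value from the t-distribution with 9 df = 0.117307.
Step 6: alpha = 0.1. fail to reject H0.

rho = 0.5000, p = 0.117307, fail to reject H0 at alpha = 0.1.


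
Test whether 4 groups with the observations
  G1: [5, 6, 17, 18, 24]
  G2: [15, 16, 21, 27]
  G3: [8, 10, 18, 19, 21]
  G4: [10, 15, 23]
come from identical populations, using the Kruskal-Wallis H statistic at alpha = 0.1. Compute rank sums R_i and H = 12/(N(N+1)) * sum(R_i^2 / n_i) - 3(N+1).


Step 1: Combine all N = 17 observations and assign midranks.
sorted (value, group, rank): (5,G1,1), (6,G1,2), (8,G3,3), (10,G3,4.5), (10,G4,4.5), (15,G2,6.5), (15,G4,6.5), (16,G2,8), (17,G1,9), (18,G1,10.5), (18,G3,10.5), (19,G3,12), (21,G2,13.5), (21,G3,13.5), (23,G4,15), (24,G1,16), (27,G2,17)
Step 2: Sum ranks within each group.
R_1 = 38.5 (n_1 = 5)
R_2 = 45 (n_2 = 4)
R_3 = 43.5 (n_3 = 5)
R_4 = 26 (n_4 = 3)
Step 3: H = 12/(N(N+1)) * sum(R_i^2/n_i) - 3(N+1)
     = 12/(17*18) * (38.5^2/5 + 45^2/4 + 43.5^2/5 + 26^2/3) - 3*18
     = 0.039216 * 1406.48 - 54
     = 1.156209.
Step 4: Ties present; correction factor C = 1 - 24/(17^3 - 17) = 0.995098. Corrected H = 1.156209 / 0.995098 = 1.161905.
Step 5: Under H0, H ~ chi^2(3); p-value = 0.762155.
Step 6: alpha = 0.1. fail to reject H0.

H = 1.1619, df = 3, p = 0.762155, fail to reject H0.


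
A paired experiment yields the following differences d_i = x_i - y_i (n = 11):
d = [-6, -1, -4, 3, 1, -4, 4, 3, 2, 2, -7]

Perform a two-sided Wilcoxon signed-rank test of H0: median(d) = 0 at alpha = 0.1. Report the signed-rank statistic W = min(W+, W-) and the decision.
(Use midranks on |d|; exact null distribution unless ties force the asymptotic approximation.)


Step 1: Drop any zero differences (none here) and take |d_i|.
|d| = [6, 1, 4, 3, 1, 4, 4, 3, 2, 2, 7]
Step 2: Midrank |d_i| (ties get averaged ranks).
ranks: |6|->10, |1|->1.5, |4|->8, |3|->5.5, |1|->1.5, |4|->8, |4|->8, |3|->5.5, |2|->3.5, |2|->3.5, |7|->11
Step 3: Attach original signs; sum ranks with positive sign and with negative sign.
W+ = 5.5 + 1.5 + 8 + 5.5 + 3.5 + 3.5 = 27.5
W- = 10 + 1.5 + 8 + 8 + 11 = 38.5
(Check: W+ + W- = 66 should equal n(n+1)/2 = 66.)
Step 4: Test statistic W = min(W+, W-) = 27.5.
Step 5: Ties in |d|, so use the tie-corrected normal approximation.
        E[W] = n(n+1)/4 = 11*12/4 = 33.
        Tie groups: |d|=1 (t=2), |d|=2 (t=2), |d|=3 (t=2), |d|=4 (t=3); sum(t^3 - t) = 42.
        Var[W] = n(n+1)(2n+1)/24 - sum(t^3-t)/48 = 3036/24 - 42/48 = 125.625.
        z = (W - E[W]) / sqrt(Var[W]) = (27.5 - 33) / 11.2083 = -0.4907.
        Two-sided p = 2*Phi(z) = 0.623632.
Step 6: alpha = 0.1. fail to reject H0.

W+ = 27.5, W- = 38.5, W = min = 27.5, p = 0.623632, fail to reject H0.


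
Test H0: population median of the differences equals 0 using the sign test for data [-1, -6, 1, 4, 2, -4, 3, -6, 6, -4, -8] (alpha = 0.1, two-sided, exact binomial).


Step 1: Discard zero differences. Original n = 11; n_eff = number of nonzero differences = 11.
Nonzero differences (with sign): -1, -6, +1, +4, +2, -4, +3, -6, +6, -4, -8
Step 2: Count signs: positive = 5, negative = 6.
Step 3: Under H0: P(positive) = 0.5, so the number of positives S ~ Bin(11, 0.5).
Step 4: Two-sided exact p-value = sum of Bin(11,0.5) probabilities at or below the observed probability = 1.000000.
Step 5: alpha = 0.1. fail to reject H0.

n_eff = 11, pos = 5, neg = 6, p = 1.000000, fail to reject H0.


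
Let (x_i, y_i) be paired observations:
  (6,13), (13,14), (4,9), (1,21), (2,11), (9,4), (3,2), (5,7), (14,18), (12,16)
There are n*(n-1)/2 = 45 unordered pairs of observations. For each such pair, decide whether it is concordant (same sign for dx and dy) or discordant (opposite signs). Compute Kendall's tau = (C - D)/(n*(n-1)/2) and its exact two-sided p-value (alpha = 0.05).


Step 1: Enumerate the 45 unordered pairs (i,j) with i<j and classify each by sign(x_j-x_i) * sign(y_j-y_i).
  (1,2):dx=+7,dy=+1->C; (1,3):dx=-2,dy=-4->C; (1,4):dx=-5,dy=+8->D; (1,5):dx=-4,dy=-2->C
  (1,6):dx=+3,dy=-9->D; (1,7):dx=-3,dy=-11->C; (1,8):dx=-1,dy=-6->C; (1,9):dx=+8,dy=+5->C
  (1,10):dx=+6,dy=+3->C; (2,3):dx=-9,dy=-5->C; (2,4):dx=-12,dy=+7->D; (2,5):dx=-11,dy=-3->C
  (2,6):dx=-4,dy=-10->C; (2,7):dx=-10,dy=-12->C; (2,8):dx=-8,dy=-7->C; (2,9):dx=+1,dy=+4->C
  (2,10):dx=-1,dy=+2->D; (3,4):dx=-3,dy=+12->D; (3,5):dx=-2,dy=+2->D; (3,6):dx=+5,dy=-5->D
  (3,7):dx=-1,dy=-7->C; (3,8):dx=+1,dy=-2->D; (3,9):dx=+10,dy=+9->C; (3,10):dx=+8,dy=+7->C
  (4,5):dx=+1,dy=-10->D; (4,6):dx=+8,dy=-17->D; (4,7):dx=+2,dy=-19->D; (4,8):dx=+4,dy=-14->D
  (4,9):dx=+13,dy=-3->D; (4,10):dx=+11,dy=-5->D; (5,6):dx=+7,dy=-7->D; (5,7):dx=+1,dy=-9->D
  (5,8):dx=+3,dy=-4->D; (5,9):dx=+12,dy=+7->C; (5,10):dx=+10,dy=+5->C; (6,7):dx=-6,dy=-2->C
  (6,8):dx=-4,dy=+3->D; (6,9):dx=+5,dy=+14->C; (6,10):dx=+3,dy=+12->C; (7,8):dx=+2,dy=+5->C
  (7,9):dx=+11,dy=+16->C; (7,10):dx=+9,dy=+14->C; (8,9):dx=+9,dy=+11->C; (8,10):dx=+7,dy=+9->C
  (9,10):dx=-2,dy=-2->C
Step 2: C = 27, D = 18, total pairs = 45.
Step 3: tau = (C - D)/(n(n-1)/2) = (27 - 18)/45 = 0.200000.
Step 4: Exact two-sided p-value (enumerate n! = 3628800 permutations of y under H0): p = 0.484313.
Step 5: alpha = 0.05. fail to reject H0.

tau_b = 0.2000 (C=27, D=18), p = 0.484313, fail to reject H0.


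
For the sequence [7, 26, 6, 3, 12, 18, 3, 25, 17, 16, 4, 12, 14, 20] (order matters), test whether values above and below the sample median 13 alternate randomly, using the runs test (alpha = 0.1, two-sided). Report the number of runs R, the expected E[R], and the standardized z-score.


Step 1: Compute median = 13; label A = above, B = below.
Labels in order: BABBBABAAABBAA  (n_A = 7, n_B = 7)
Step 2: Count runs R = 8.
Step 3: Under H0 (random ordering), E[R] = 2*n_A*n_B/(n_A+n_B) + 1 = 2*7*7/14 + 1 = 8.0000.
        Var[R] = 2*n_A*n_B*(2*n_A*n_B - n_A - n_B) / ((n_A+n_B)^2 * (n_A+n_B-1)) = 8232/2548 = 3.2308.
        SD[R] = 1.7974.
Step 4: R = E[R], so z = 0 with no continuity correction.
Step 5: Two-sided p-value via normal approximation = 2*(1 - Phi(|z|)) = 1.000000.
Step 6: alpha = 0.1. fail to reject H0.

R = 8, z = 0.0000, p = 1.000000, fail to reject H0.


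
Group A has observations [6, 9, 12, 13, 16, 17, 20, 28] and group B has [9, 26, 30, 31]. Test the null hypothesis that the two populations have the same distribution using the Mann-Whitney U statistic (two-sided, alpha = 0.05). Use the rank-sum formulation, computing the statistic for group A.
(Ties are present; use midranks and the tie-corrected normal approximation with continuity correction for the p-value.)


Step 1: Combine and sort all 12 observations; assign midranks.
sorted (value, group): (6,X), (9,X), (9,Y), (12,X), (13,X), (16,X), (17,X), (20,X), (26,Y), (28,X), (30,Y), (31,Y)
ranks: 6->1, 9->2.5, 9->2.5, 12->4, 13->5, 16->6, 17->7, 20->8, 26->9, 28->10, 30->11, 31->12
Step 2: Rank sum for X: R1 = 1 + 2.5 + 4 + 5 + 6 + 7 + 8 + 10 = 43.5.
Step 3: U_X = R1 - n1(n1+1)/2 = 43.5 - 8*9/2 = 43.5 - 36 = 7.5.
       U_Y = n1*n2 - U_X = 32 - 7.5 = 24.5.
Step 4: Ties are present, so use the tie-corrected normal approximation (with continuity correction) for the p-value.
Step 5: p-value = 0.173478; compare to alpha = 0.05. fail to reject H0.

U_X = 7.5, p = 0.173478, fail to reject H0 at alpha = 0.05.


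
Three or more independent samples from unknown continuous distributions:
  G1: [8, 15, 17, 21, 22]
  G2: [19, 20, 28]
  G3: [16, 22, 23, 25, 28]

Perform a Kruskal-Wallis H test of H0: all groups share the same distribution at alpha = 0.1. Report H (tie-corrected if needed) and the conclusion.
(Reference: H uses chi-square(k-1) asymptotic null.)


Step 1: Combine all N = 13 observations and assign midranks.
sorted (value, group, rank): (8,G1,1), (15,G1,2), (16,G3,3), (17,G1,4), (19,G2,5), (20,G2,6), (21,G1,7), (22,G1,8.5), (22,G3,8.5), (23,G3,10), (25,G3,11), (28,G2,12.5), (28,G3,12.5)
Step 2: Sum ranks within each group.
R_1 = 22.5 (n_1 = 5)
R_2 = 23.5 (n_2 = 3)
R_3 = 45 (n_3 = 5)
Step 3: H = 12/(N(N+1)) * sum(R_i^2/n_i) - 3(N+1)
     = 12/(13*14) * (22.5^2/5 + 23.5^2/3 + 45^2/5) - 3*14
     = 0.065934 * 690.333 - 42
     = 3.516484.
Step 4: Ties present; correction factor C = 1 - 12/(13^3 - 13) = 0.994505. Corrected H = 3.516484 / 0.994505 = 3.535912.
Step 5: Under H0, H ~ chi^2(2); p-value = 0.170682.
Step 6: alpha = 0.1. fail to reject H0.

H = 3.5359, df = 2, p = 0.170682, fail to reject H0.


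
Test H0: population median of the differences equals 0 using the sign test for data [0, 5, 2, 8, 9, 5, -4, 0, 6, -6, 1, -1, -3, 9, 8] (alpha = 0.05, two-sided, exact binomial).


Step 1: Discard zero differences. Original n = 15; n_eff = number of nonzero differences = 13.
Nonzero differences (with sign): +5, +2, +8, +9, +5, -4, +6, -6, +1, -1, -3, +9, +8
Step 2: Count signs: positive = 9, negative = 4.
Step 3: Under H0: P(positive) = 0.5, so the number of positives S ~ Bin(13, 0.5).
Step 4: Two-sided exact p-value = sum of Bin(13,0.5) probabilities at or below the observed probability = 0.266846.
Step 5: alpha = 0.05. fail to reject H0.

n_eff = 13, pos = 9, neg = 4, p = 0.266846, fail to reject H0.
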